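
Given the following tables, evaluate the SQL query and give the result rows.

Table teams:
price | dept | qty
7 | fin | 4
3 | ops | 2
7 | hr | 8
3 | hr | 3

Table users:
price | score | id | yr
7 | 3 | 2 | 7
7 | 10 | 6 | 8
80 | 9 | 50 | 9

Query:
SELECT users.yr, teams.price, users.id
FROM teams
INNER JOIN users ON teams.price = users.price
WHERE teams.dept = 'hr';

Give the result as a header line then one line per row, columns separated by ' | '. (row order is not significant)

After JOIN users (4 rows):
teams.price | teams.dept | teams.qty | users.price | users.score | users.id | users.yr
7 | fin | 4 | 7 | 3 | 2 | 7
7 | fin | 4 | 7 | 10 | 6 | 8
7 | hr | 8 | 7 | 3 | 2 | 7
7 | hr | 8 | 7 | 10 | 6 | 8
After WHERE (2 rows):
teams.price | teams.dept | teams.qty | users.price | users.score | users.id | users.yr
7 | hr | 8 | 7 | 3 | 2 | 7
7 | hr | 8 | 7 | 10 | 6 | 8
After SELECT (2 rows):
users.yr | teams.price | users.id
7 | 7 | 2
8 | 7 | 6

== RESULT ==
users.yr | teams.price | users.id
7 | 7 | 2
8 | 7 | 6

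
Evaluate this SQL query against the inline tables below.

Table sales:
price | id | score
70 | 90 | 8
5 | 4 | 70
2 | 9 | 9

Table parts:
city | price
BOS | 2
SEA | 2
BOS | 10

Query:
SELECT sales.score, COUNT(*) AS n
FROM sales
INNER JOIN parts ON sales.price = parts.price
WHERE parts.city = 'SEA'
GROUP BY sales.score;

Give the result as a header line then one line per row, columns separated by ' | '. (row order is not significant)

== RESULT ==
sales.score | n
9 | 1

Derivation:
After JOIN parts (2 rows):
sales.price | sales.id | sales.score | parts.city | parts.price
2 | 9 | 9 | BOS | 2
2 | 9 | 9 | SEA | 2
After WHERE (1 rows):
sales.price | sales.id | sales.score | parts.city | parts.price
2 | 9 | 9 | SEA | 2
After GROUP BY (1 rows):
sales.score | n
9 | 1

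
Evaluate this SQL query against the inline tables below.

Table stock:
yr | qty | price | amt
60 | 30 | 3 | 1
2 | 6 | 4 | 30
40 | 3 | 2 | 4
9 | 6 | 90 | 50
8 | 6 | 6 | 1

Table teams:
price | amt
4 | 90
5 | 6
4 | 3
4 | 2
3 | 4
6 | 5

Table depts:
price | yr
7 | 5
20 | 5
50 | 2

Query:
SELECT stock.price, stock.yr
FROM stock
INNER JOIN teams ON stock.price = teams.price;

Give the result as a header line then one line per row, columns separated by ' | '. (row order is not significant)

== RESULT ==
stock.price | stock.yr
3 | 60
4 | 2
4 | 2
4 | 2
6 | 8

Derivation:
After JOIN teams (5 rows):
stock.yr | stock.qty | stock.price | stock.amt | teams.price | teams.amt
60 | 30 | 3 | 1 | 3 | 4
2 | 6 | 4 | 30 | 4 | 90
2 | 6 | 4 | 30 | 4 | 3
2 | 6 | 4 | 30 | 4 | 2
8 | 6 | 6 | 1 | 6 | 5
After SELECT (5 rows):
stock.price | stock.yr
3 | 60
4 | 2
4 | 2
4 | 2
6 | 8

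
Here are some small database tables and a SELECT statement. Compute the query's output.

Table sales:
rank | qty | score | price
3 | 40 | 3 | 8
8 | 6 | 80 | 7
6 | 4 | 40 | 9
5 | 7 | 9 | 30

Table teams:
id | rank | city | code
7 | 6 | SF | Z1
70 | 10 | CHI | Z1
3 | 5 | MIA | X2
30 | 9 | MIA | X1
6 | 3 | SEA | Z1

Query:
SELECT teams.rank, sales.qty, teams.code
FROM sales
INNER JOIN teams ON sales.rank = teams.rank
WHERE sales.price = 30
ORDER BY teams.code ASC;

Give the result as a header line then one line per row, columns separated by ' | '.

After JOIN teams (3 rows):
sales.rank | sales.qty | sales.score | sales.price | teams.id | teams.rank | teams.city | teams.code
3 | 40 | 3 | 8 | 6 | 3 | SEA | Z1
6 | 4 | 40 | 9 | 7 | 6 | SF | Z1
5 | 7 | 9 | 30 | 3 | 5 | MIA | X2
After WHERE (1 rows):
sales.rank | sales.qty | sales.score | sales.price | teams.id | teams.rank | teams.city | teams.code
5 | 7 | 9 | 30 | 3 | 5 | MIA | X2
After SELECT (1 rows):
teams.rank | sales.qty | teams.code
5 | 7 | X2
After ORDER BY (1 rows):
teams.rank | sales.qty | teams.code
5 | 7 | X2

== RESULT ==
teams.rank | sales.qty | teams.code
5 | 7 | X2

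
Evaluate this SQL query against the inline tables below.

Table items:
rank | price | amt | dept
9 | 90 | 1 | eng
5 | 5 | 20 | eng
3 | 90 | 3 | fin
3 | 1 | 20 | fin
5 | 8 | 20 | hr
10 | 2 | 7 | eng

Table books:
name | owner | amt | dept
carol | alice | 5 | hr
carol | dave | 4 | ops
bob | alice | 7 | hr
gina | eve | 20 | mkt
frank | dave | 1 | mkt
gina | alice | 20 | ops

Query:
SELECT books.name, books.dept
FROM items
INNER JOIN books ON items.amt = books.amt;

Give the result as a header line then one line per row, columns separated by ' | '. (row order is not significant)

== RESULT ==
books.name | books.dept
frank | mkt
gina | mkt
gina | ops
gina | mkt
gina | ops
gina | mkt
gina | ops
bob | hr

Derivation:
After JOIN books (8 rows):
items.rank | items.price | items.amt | items.dept | books.name | books.owner | books.amt | books.dept
9 | 90 | 1 | eng | frank | dave | 1 | mkt
5 | 5 | 20 | eng | gina | eve | 20 | mkt
5 | 5 | 20 | eng | gina | alice | 20 | ops
3 | 1 | 20 | fin | gina | eve | 20 | mkt
3 | 1 | 20 | fin | gina | alice | 20 | ops
5 | 8 | 20 | hr | gina | eve | 20 | mkt
5 | 8 | 20 | hr | gina | alice | 20 | ops
10 | 2 | 7 | eng | bob | alice | 7 | hr
After SELECT (8 rows):
books.name | books.dept
frank | mkt
gina | mkt
gina | ops
gina | mkt
gina | ops
gina | mkt
gina | ops
bob | hr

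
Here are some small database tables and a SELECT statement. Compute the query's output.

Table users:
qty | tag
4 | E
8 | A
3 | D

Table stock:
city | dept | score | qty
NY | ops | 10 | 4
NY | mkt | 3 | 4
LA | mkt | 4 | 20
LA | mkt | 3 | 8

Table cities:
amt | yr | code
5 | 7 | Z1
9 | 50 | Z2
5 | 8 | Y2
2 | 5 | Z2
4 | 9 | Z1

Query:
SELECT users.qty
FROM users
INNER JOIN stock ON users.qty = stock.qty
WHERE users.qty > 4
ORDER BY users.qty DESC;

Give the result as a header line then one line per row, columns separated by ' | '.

After JOIN stock (3 rows):
users.qty | users.tag | stock.city | stock.dept | stock.score | stock.qty
4 | E | NY | ops | 10 | 4
4 | E | NY | mkt | 3 | 4
8 | A | LA | mkt | 3 | 8
After WHERE (1 rows):
users.qty | users.tag | stock.city | stock.dept | stock.score | stock.qty
8 | A | LA | mkt | 3 | 8
After SELECT (1 rows):
users.qty
8
After ORDER BY (1 rows):
users.qty
8

== RESULT ==
users.qty
8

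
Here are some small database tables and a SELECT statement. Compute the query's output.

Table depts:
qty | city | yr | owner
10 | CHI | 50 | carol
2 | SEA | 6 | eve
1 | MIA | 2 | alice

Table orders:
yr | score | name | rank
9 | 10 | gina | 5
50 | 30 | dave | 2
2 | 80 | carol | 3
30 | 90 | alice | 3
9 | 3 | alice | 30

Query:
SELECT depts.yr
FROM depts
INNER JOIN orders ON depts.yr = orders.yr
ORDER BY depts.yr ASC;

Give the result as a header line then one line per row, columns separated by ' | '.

After JOIN orders (2 rows):
depts.qty | depts.city | depts.yr | depts.owner | orders.yr | orders.score | orders.name | orders.rank
10 | CHI | 50 | carol | 50 | 30 | dave | 2
1 | MIA | 2 | alice | 2 | 80 | carol | 3
After SELECT (2 rows):
depts.yr
50
2
After ORDER BY (2 rows):
depts.yr
2
50

== RESULT ==
depts.yr
2
50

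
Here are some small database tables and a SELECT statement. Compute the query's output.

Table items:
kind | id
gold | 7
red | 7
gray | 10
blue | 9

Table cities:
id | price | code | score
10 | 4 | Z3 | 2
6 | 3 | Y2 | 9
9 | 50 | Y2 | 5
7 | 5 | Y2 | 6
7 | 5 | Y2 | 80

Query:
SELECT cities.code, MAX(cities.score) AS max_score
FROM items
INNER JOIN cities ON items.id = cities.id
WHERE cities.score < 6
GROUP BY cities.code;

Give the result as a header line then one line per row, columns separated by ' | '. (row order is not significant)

After JOIN cities (6 rows):
items.kind | items.id | cities.id | cities.price | cities.code | cities.score
gold | 7 | 7 | 5 | Y2 | 6
gold | 7 | 7 | 5 | Y2 | 80
red | 7 | 7 | 5 | Y2 | 6
red | 7 | 7 | 5 | Y2 | 80
gray | 10 | 10 | 4 | Z3 | 2
blue | 9 | 9 | 50 | Y2 | 5
After WHERE (2 rows):
items.kind | items.id | cities.id | cities.price | cities.code | cities.score
gray | 10 | 10 | 4 | Z3 | 2
blue | 9 | 9 | 50 | Y2 | 5
After GROUP BY (2 rows):
cities.code | max_score
Z3 | 2
Y2 | 5

== RESULT ==
cities.code | max_score
Z3 | 2
Y2 | 5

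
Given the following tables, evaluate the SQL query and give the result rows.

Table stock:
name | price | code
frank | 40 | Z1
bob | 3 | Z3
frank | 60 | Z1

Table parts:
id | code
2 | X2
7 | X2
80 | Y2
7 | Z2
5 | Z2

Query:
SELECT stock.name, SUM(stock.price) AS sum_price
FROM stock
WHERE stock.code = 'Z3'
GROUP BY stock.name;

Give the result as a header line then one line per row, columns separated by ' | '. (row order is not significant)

After WHERE (1 rows):
stock.name | stock.price | stock.code
bob | 3 | Z3
After GROUP BY (1 rows):
stock.name | sum_price
bob | 3

== RESULT ==
stock.name | sum_price
bob | 3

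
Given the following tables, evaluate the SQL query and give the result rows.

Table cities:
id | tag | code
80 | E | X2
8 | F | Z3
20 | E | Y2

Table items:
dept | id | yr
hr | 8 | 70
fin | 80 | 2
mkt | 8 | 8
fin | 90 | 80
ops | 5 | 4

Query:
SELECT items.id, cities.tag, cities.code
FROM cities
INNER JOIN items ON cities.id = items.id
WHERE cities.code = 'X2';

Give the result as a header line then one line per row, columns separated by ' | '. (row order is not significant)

After JOIN items (3 rows):
cities.id | cities.tag | cities.code | items.dept | items.id | items.yr
80 | E | X2 | fin | 80 | 2
8 | F | Z3 | hr | 8 | 70
8 | F | Z3 | mkt | 8 | 8
After WHERE (1 rows):
cities.id | cities.tag | cities.code | items.dept | items.id | items.yr
80 | E | X2 | fin | 80 | 2
After SELECT (1 rows):
items.id | cities.tag | cities.code
80 | E | X2

== RESULT ==
items.id | cities.tag | cities.code
80 | E | X2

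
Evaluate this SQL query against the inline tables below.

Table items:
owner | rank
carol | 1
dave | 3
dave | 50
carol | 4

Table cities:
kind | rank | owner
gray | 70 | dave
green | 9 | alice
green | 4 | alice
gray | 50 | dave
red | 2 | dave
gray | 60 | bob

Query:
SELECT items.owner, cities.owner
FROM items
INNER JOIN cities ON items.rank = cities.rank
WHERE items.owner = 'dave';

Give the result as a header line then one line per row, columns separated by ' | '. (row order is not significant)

After JOIN cities (2 rows):
items.owner | items.rank | cities.kind | cities.rank | cities.owner
dave | 50 | gray | 50 | dave
carol | 4 | green | 4 | alice
After WHERE (1 rows):
items.owner | items.rank | cities.kind | cities.rank | cities.owner
dave | 50 | gray | 50 | dave
After SELECT (1 rows):
items.owner | cities.owner
dave | dave

== RESULT ==
items.owner | cities.owner
dave | dave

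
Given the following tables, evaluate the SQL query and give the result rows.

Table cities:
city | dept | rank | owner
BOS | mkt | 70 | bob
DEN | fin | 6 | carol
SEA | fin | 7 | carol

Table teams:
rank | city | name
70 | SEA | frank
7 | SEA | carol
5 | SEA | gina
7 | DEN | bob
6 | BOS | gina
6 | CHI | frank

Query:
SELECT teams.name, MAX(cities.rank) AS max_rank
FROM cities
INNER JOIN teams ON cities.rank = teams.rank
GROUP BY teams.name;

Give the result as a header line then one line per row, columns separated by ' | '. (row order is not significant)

== RESULT ==
teams.name | max_rank
frank | 70
gina | 6
carol | 7
bob | 7

Derivation:
After JOIN teams (5 rows):
cities.city | cities.dept | cities.rank | cities.owner | teams.rank | teams.city | teams.name
BOS | mkt | 70 | bob | 70 | SEA | frank
DEN | fin | 6 | carol | 6 | BOS | gina
DEN | fin | 6 | carol | 6 | CHI | frank
SEA | fin | 7 | carol | 7 | SEA | carol
SEA | fin | 7 | carol | 7 | DEN | bob
After GROUP BY (4 rows):
teams.name | max_rank
frank | 70
gina | 6
carol | 7
bob | 7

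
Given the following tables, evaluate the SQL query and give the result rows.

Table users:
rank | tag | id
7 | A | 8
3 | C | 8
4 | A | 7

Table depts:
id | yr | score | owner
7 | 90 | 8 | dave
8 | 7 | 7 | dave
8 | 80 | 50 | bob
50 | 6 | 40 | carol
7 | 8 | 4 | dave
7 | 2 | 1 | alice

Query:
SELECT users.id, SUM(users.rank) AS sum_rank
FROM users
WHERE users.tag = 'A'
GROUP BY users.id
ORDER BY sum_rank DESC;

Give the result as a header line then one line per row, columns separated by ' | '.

After WHERE (2 rows):
users.rank | users.tag | users.id
7 | A | 8
4 | A | 7
After GROUP BY (2 rows):
users.id | sum_rank
8 | 7
7 | 4
After ORDER BY (2 rows):
users.id | sum_rank
8 | 7
7 | 4

== RESULT ==
users.id | sum_rank
8 | 7
7 | 4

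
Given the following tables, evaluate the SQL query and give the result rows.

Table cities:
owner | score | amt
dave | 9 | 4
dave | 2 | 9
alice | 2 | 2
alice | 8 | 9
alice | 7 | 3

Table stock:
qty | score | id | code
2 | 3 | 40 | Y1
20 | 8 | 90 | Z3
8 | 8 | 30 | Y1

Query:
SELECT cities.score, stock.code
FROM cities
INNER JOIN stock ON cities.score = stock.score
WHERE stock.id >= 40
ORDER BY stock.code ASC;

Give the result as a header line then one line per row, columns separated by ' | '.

== RESULT ==
cities.score | stock.code
8 | Z3

Derivation:
After JOIN stock (2 rows):
cities.owner | cities.score | cities.amt | stock.qty | stock.score | stock.id | stock.code
alice | 8 | 9 | 20 | 8 | 90 | Z3
alice | 8 | 9 | 8 | 8 | 30 | Y1
After WHERE (1 rows):
cities.owner | cities.score | cities.amt | stock.qty | stock.score | stock.id | stock.code
alice | 8 | 9 | 20 | 8 | 90 | Z3
After SELECT (1 rows):
cities.score | stock.code
8 | Z3
After ORDER BY (1 rows):
cities.score | stock.code
8 | Z3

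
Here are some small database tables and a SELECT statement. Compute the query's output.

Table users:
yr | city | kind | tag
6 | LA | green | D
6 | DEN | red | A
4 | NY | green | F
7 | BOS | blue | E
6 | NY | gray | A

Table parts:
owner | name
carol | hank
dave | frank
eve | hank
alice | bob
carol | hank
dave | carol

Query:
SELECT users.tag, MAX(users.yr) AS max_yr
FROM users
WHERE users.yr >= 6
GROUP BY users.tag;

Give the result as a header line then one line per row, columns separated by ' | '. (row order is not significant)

After WHERE (4 rows):
users.yr | users.city | users.kind | users.tag
6 | LA | green | D
6 | DEN | red | A
7 | BOS | blue | E
6 | NY | gray | A
After GROUP BY (3 rows):
users.tag | max_yr
D | 6
A | 6
E | 7

== RESULT ==
users.tag | max_yr
D | 6
A | 6
E | 7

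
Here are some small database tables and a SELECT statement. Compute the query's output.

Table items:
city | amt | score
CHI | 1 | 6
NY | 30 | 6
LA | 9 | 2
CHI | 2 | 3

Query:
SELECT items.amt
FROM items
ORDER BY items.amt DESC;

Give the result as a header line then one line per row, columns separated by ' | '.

== RESULT ==
items.amt
30
9
2
1

Derivation:
After SELECT (4 rows):
items.amt
1
30
9
2
After ORDER BY (4 rows):
items.amt
30
9
2
1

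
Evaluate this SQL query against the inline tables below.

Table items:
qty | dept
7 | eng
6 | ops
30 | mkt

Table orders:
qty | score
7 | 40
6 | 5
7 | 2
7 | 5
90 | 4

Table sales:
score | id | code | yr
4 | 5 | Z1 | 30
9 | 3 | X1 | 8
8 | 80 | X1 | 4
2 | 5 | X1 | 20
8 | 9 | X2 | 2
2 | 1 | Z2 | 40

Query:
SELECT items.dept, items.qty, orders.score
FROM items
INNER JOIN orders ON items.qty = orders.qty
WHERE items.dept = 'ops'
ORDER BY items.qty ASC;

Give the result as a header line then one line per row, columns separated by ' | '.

== RESULT ==
items.dept | items.qty | orders.score
ops | 6 | 5

Derivation:
After JOIN orders (4 rows):
items.qty | items.dept | orders.qty | orders.score
7 | eng | 7 | 40
7 | eng | 7 | 2
7 | eng | 7 | 5
6 | ops | 6 | 5
After WHERE (1 rows):
items.qty | items.dept | orders.qty | orders.score
6 | ops | 6 | 5
After SELECT (1 rows):
items.dept | items.qty | orders.score
ops | 6 | 5
After ORDER BY (1 rows):
items.dept | items.qty | orders.score
ops | 6 | 5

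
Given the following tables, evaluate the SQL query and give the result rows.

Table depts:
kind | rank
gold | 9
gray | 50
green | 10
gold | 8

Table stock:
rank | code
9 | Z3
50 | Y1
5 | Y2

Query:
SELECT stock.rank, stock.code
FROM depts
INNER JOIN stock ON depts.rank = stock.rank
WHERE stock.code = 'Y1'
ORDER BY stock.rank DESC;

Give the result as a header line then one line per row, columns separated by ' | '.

After JOIN stock (2 rows):
depts.kind | depts.rank | stock.rank | stock.code
gold | 9 | 9 | Z3
gray | 50 | 50 | Y1
After WHERE (1 rows):
depts.kind | depts.rank | stock.rank | stock.code
gray | 50 | 50 | Y1
After SELECT (1 rows):
stock.rank | stock.code
50 | Y1
After ORDER BY (1 rows):
stock.rank | stock.code
50 | Y1

== RESULT ==
stock.rank | stock.code
50 | Y1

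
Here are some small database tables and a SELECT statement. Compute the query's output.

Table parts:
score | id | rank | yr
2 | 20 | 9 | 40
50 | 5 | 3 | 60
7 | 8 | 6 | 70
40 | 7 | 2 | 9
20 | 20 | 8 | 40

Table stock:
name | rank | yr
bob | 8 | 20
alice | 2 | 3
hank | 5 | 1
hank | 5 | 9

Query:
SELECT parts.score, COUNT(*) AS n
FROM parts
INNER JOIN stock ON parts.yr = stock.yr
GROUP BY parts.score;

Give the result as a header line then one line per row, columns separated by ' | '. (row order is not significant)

After JOIN stock (1 rows):
parts.score | parts.id | parts.rank | parts.yr | stock.name | stock.rank | stock.yr
40 | 7 | 2 | 9 | hank | 5 | 9
After GROUP BY (1 rows):
parts.score | n
40 | 1

== RESULT ==
parts.score | n
40 | 1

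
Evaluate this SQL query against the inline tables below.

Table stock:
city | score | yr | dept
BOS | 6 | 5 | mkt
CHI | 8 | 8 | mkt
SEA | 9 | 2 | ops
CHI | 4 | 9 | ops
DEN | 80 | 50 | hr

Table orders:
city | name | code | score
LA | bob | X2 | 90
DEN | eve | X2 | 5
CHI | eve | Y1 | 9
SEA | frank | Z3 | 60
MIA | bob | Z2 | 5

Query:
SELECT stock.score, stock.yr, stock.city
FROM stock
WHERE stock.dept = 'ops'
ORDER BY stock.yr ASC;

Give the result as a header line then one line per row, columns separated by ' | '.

After WHERE (2 rows):
stock.city | stock.score | stock.yr | stock.dept
SEA | 9 | 2 | ops
CHI | 4 | 9 | ops
After SELECT (2 rows):
stock.score | stock.yr | stock.city
9 | 2 | SEA
4 | 9 | CHI
After ORDER BY (2 rows):
stock.score | stock.yr | stock.city
9 | 2 | SEA
4 | 9 | CHI

== RESULT ==
stock.score | stock.yr | stock.city
9 | 2 | SEA
4 | 9 | CHI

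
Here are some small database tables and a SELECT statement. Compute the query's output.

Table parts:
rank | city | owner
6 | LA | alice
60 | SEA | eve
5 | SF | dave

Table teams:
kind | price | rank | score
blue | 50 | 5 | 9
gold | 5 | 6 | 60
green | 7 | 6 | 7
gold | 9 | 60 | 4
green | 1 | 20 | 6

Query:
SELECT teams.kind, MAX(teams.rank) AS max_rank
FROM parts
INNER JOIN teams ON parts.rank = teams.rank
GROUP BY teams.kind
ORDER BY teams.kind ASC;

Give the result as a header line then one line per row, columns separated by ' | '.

After JOIN teams (4 rows):
parts.rank | parts.city | parts.owner | teams.kind | teams.price | teams.rank | teams.score
6 | LA | alice | gold | 5 | 6 | 60
6 | LA | alice | green | 7 | 6 | 7
60 | SEA | eve | gold | 9 | 60 | 4
5 | SF | dave | blue | 50 | 5 | 9
After GROUP BY (3 rows):
teams.kind | max_rank
gold | 60
green | 6
blue | 5
After ORDER BY (3 rows):
teams.kind | max_rank
blue | 5
gold | 60
green | 6

== RESULT ==
teams.kind | max_rank
blue | 5
gold | 60
green | 6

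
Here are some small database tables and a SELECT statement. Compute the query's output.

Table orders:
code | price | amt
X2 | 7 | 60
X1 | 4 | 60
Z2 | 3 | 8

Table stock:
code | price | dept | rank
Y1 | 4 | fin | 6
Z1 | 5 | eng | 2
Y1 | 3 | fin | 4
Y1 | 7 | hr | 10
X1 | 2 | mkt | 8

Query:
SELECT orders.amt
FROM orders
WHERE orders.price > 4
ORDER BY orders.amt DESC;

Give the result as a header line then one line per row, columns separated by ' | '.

After WHERE (1 rows):
orders.code | orders.price | orders.amt
X2 | 7 | 60
After SELECT (1 rows):
orders.amt
60
After ORDER BY (1 rows):
orders.amt
60

== RESULT ==
orders.amt
60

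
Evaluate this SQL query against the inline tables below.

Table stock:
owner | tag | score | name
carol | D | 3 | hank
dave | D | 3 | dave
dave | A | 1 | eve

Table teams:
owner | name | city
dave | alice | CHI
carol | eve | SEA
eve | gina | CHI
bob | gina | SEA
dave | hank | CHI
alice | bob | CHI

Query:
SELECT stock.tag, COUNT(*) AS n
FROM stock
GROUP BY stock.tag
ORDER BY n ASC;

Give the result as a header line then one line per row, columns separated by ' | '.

== RESULT ==
stock.tag | n
A | 1
D | 2

Derivation:
After GROUP BY (2 rows):
stock.tag | n
D | 2
A | 1
After ORDER BY (2 rows):
stock.tag | n
A | 1
D | 2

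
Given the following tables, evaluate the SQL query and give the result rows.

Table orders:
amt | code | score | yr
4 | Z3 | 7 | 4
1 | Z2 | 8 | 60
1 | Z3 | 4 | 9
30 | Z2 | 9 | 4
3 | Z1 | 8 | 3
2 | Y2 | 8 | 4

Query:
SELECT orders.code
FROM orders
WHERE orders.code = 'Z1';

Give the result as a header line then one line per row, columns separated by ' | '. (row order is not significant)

== RESULT ==
orders.code
Z1

Derivation:
After WHERE (1 rows):
orders.amt | orders.code | orders.score | orders.yr
3 | Z1 | 8 | 3
After SELECT (1 rows):
orders.code
Z1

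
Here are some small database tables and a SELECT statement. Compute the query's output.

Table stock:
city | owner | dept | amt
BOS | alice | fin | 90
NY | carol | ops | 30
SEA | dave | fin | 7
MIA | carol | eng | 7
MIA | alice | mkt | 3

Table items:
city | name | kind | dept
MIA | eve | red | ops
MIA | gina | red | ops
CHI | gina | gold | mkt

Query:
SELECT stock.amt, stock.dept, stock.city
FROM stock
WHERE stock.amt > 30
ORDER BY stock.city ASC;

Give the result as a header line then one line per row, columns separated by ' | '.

After WHERE (1 rows):
stock.city | stock.owner | stock.dept | stock.amt
BOS | alice | fin | 90
After SELECT (1 rows):
stock.amt | stock.dept | stock.city
90 | fin | BOS
After ORDER BY (1 rows):
stock.amt | stock.dept | stock.city
90 | fin | BOS

== RESULT ==
stock.amt | stock.dept | stock.city
90 | fin | BOS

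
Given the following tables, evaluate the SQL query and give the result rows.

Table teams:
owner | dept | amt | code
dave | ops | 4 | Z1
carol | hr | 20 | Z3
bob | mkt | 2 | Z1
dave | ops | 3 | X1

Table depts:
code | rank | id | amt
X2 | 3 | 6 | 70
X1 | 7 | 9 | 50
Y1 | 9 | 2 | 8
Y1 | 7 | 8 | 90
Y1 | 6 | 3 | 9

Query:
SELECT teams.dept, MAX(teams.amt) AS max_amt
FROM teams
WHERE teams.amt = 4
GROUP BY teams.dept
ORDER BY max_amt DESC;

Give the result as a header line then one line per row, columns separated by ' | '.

After WHERE (1 rows):
teams.owner | teams.dept | teams.amt | teams.code
dave | ops | 4 | Z1
After GROUP BY (1 rows):
teams.dept | max_amt
ops | 4
After ORDER BY (1 rows):
teams.dept | max_amt
ops | 4

== RESULT ==
teams.dept | max_amt
ops | 4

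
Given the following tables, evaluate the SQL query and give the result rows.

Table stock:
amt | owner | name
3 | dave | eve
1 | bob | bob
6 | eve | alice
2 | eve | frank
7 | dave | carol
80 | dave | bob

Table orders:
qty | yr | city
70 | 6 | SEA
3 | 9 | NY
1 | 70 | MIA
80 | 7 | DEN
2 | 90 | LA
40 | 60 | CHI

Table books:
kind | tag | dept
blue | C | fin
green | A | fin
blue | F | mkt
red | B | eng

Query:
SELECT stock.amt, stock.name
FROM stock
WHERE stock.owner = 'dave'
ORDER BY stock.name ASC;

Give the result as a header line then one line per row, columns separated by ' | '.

== RESULT ==
stock.amt | stock.name
80 | bob
7 | carol
3 | eve

Derivation:
After WHERE (3 rows):
stock.amt | stock.owner | stock.name
3 | dave | eve
7 | dave | carol
80 | dave | bob
After SELECT (3 rows):
stock.amt | stock.name
3 | eve
7 | carol
80 | bob
After ORDER BY (3 rows):
stock.amt | stock.name
80 | bob
7 | carol
3 | eve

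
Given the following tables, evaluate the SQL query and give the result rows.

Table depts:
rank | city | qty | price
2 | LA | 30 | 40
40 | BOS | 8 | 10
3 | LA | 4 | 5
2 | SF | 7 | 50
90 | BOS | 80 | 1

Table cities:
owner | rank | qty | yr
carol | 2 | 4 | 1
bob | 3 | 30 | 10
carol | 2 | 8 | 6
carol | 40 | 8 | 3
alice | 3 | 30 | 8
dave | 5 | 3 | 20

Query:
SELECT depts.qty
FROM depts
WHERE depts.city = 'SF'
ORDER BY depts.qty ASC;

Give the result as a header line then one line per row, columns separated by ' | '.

== RESULT ==
depts.qty
7

Derivation:
After WHERE (1 rows):
depts.rank | depts.city | depts.qty | depts.price
2 | SF | 7 | 50
After SELECT (1 rows):
depts.qty
7
After ORDER BY (1 rows):
depts.qty
7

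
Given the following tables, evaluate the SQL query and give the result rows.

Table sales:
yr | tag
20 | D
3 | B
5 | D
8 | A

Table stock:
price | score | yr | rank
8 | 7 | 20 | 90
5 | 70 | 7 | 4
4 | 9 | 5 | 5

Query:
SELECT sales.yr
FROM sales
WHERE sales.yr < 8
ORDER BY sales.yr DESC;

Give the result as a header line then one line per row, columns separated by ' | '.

== RESULT ==
sales.yr
5
3

Derivation:
After WHERE (2 rows):
sales.yr | sales.tag
3 | B
5 | D
After SELECT (2 rows):
sales.yr
3
5
After ORDER BY (2 rows):
sales.yr
5
3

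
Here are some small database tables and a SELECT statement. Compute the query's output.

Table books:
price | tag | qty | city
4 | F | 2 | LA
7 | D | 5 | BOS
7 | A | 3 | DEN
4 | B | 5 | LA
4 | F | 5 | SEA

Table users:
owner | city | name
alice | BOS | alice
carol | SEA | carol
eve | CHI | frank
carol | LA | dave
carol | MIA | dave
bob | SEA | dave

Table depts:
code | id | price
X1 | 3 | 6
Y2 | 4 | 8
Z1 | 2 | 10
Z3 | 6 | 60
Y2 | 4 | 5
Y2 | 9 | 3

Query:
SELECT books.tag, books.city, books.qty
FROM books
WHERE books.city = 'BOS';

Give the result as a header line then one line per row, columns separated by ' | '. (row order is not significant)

== RESULT ==
books.tag | books.city | books.qty
D | BOS | 5

Derivation:
After WHERE (1 rows):
books.price | books.tag | books.qty | books.city
7 | D | 5 | BOS
After SELECT (1 rows):
books.tag | books.city | books.qty
D | BOS | 5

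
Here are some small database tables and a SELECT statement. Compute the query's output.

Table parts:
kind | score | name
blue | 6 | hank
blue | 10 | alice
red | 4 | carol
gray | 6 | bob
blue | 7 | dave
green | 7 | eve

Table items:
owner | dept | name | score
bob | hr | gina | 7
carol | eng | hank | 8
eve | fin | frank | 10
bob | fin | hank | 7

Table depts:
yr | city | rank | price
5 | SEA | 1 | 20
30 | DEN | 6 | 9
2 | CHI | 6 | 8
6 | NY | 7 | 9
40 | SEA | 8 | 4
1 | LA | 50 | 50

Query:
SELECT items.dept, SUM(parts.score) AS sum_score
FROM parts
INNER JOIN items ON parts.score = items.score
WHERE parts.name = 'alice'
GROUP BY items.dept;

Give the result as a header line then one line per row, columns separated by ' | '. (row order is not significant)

After JOIN items (5 rows):
parts.kind | parts.score | parts.name | items.owner | items.dept | items.name | items.score
blue | 10 | alice | eve | fin | frank | 10
blue | 7 | dave | bob | hr | gina | 7
blue | 7 | dave | bob | fin | hank | 7
green | 7 | eve | bob | hr | gina | 7
green | 7 | eve | bob | fin | hank | 7
After WHERE (1 rows):
parts.kind | parts.score | parts.name | items.owner | items.dept | items.name | items.score
blue | 10 | alice | eve | fin | frank | 10
After GROUP BY (1 rows):
items.dept | sum_score
fin | 10

== RESULT ==
items.dept | sum_score
fin | 10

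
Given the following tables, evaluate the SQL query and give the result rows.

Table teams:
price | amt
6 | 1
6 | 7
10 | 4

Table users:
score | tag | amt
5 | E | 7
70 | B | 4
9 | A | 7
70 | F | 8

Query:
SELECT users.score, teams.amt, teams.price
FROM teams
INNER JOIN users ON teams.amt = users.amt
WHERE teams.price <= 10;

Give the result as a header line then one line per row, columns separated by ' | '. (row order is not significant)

== RESULT ==
users.score | teams.amt | teams.price
5 | 7 | 6
9 | 7 | 6
70 | 4 | 10

Derivation:
After JOIN users (3 rows):
teams.price | teams.amt | users.score | users.tag | users.amt
6 | 7 | 5 | E | 7
6 | 7 | 9 | A | 7
10 | 4 | 70 | B | 4
After WHERE (3 rows):
teams.price | teams.amt | users.score | users.tag | users.amt
6 | 7 | 5 | E | 7
6 | 7 | 9 | A | 7
10 | 4 | 70 | B | 4
After SELECT (3 rows):
users.score | teams.amt | teams.price
5 | 7 | 6
9 | 7 | 6
70 | 4 | 10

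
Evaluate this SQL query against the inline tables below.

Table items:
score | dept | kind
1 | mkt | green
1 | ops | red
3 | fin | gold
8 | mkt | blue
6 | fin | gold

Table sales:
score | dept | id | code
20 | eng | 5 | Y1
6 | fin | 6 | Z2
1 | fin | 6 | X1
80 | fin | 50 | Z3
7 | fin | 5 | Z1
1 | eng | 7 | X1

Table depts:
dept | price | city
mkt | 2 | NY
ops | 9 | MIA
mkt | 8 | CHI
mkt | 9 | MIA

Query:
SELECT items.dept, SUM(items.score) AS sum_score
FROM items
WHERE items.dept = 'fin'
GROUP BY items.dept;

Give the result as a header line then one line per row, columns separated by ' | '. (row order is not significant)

After WHERE (2 rows):
items.score | items.dept | items.kind
3 | fin | gold
6 | fin | gold
After GROUP BY (1 rows):
items.dept | sum_score
fin | 9

== RESULT ==
items.dept | sum_score
fin | 9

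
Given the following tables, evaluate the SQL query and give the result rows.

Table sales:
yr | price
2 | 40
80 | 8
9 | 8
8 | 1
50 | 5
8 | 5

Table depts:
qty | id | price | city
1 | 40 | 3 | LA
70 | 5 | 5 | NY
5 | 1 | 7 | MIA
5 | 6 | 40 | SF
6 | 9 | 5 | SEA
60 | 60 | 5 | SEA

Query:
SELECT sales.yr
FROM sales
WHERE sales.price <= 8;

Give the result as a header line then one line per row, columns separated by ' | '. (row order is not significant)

After WHERE (5 rows):
sales.yr | sales.price
80 | 8
9 | 8
8 | 1
50 | 5
8 | 5
After SELECT (5 rows):
sales.yr
80
9
8
50
8

== RESULT ==
sales.yr
80
9
8
50
8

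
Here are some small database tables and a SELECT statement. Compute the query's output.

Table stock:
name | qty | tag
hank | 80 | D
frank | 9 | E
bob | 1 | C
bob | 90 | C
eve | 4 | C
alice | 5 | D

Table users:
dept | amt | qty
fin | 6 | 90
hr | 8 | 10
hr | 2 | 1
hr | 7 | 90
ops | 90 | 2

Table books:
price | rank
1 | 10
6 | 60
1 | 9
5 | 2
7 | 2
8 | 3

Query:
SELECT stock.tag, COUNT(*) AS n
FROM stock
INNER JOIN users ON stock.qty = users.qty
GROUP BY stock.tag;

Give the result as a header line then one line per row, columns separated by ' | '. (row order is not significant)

== RESULT ==
stock.tag | n
C | 3

Derivation:
After JOIN users (3 rows):
stock.name | stock.qty | stock.tag | users.dept | users.amt | users.qty
bob | 1 | C | hr | 2 | 1
bob | 90 | C | fin | 6 | 90
bob | 90 | C | hr | 7 | 90
After GROUP BY (1 rows):
stock.tag | n
C | 3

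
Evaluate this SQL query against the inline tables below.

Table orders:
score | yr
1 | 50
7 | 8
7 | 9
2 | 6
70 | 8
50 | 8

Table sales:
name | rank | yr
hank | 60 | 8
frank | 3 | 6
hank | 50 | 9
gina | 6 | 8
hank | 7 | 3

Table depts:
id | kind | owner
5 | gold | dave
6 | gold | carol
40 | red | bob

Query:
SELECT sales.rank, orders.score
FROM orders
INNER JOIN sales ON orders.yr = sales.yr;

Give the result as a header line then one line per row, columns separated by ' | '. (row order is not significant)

After JOIN sales (8 rows):
orders.score | orders.yr | sales.name | sales.rank | sales.yr
7 | 8 | hank | 60 | 8
7 | 8 | gina | 6 | 8
7 | 9 | hank | 50 | 9
2 | 6 | frank | 3 | 6
70 | 8 | hank | 60 | 8
70 | 8 | gina | 6 | 8
50 | 8 | hank | 60 | 8
50 | 8 | gina | 6 | 8
After SELECT (8 rows):
sales.rank | orders.score
60 | 7
6 | 7
50 | 7
3 | 2
60 | 70
6 | 70
60 | 50
6 | 50

== RESULT ==
sales.rank | orders.score
60 | 7
6 | 7
50 | 7
3 | 2
60 | 70
6 | 70
60 | 50
6 | 50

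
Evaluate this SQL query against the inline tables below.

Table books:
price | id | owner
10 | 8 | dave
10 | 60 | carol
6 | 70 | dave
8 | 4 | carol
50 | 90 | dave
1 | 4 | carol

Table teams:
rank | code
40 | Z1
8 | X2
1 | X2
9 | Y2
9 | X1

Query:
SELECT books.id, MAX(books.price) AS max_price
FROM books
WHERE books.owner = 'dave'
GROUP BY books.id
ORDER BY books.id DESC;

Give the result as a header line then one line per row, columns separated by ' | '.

== RESULT ==
books.id | max_price
90 | 50
70 | 6
8 | 10

Derivation:
After WHERE (3 rows):
books.price | books.id | books.owner
10 | 8 | dave
6 | 70 | dave
50 | 90 | dave
After GROUP BY (3 rows):
books.id | max_price
8 | 10
70 | 6
90 | 50
After ORDER BY (3 rows):
books.id | max_price
90 | 50
70 | 6
8 | 10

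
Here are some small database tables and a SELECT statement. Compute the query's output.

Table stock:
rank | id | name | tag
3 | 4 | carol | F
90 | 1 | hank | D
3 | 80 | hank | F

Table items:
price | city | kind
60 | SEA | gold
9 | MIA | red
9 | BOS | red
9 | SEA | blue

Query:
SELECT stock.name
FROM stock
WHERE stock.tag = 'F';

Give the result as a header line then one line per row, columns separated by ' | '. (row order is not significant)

After WHERE (2 rows):
stock.rank | stock.id | stock.name | stock.tag
3 | 4 | carol | F
3 | 80 | hank | F
After SELECT (2 rows):
stock.name
carol
hank

== RESULT ==
stock.name
carol
hank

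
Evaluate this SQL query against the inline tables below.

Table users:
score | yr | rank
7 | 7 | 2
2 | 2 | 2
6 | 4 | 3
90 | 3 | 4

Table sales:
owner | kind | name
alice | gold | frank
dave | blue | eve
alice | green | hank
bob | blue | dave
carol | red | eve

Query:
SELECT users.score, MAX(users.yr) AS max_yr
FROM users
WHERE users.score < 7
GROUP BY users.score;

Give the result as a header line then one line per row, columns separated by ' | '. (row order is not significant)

After WHERE (2 rows):
users.score | users.yr | users.rank
2 | 2 | 2
6 | 4 | 3
After GROUP BY (2 rows):
users.score | max_yr
2 | 2
6 | 4

== RESULT ==
users.score | max_yr
2 | 2
6 | 4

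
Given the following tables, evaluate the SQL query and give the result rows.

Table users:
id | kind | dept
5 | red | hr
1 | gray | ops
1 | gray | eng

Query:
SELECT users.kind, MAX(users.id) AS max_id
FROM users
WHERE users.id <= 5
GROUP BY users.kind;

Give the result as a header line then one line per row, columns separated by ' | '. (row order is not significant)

After WHERE (3 rows):
users.id | users.kind | users.dept
5 | red | hr
1 | gray | ops
1 | gray | eng
After GROUP BY (2 rows):
users.kind | max_id
red | 5
gray | 1

== RESULT ==
users.kind | max_id
red | 5
gray | 1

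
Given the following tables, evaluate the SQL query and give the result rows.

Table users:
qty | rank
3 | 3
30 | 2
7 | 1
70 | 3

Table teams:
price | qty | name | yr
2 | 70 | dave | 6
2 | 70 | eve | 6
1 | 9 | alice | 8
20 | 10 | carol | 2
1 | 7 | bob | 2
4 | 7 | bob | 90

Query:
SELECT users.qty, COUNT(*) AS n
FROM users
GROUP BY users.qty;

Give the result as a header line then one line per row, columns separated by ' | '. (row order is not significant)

After GROUP BY (4 rows):
users.qty | n
3 | 1
30 | 1
7 | 1
70 | 1

== RESULT ==
users.qty | n
3 | 1
30 | 1
7 | 1
70 | 1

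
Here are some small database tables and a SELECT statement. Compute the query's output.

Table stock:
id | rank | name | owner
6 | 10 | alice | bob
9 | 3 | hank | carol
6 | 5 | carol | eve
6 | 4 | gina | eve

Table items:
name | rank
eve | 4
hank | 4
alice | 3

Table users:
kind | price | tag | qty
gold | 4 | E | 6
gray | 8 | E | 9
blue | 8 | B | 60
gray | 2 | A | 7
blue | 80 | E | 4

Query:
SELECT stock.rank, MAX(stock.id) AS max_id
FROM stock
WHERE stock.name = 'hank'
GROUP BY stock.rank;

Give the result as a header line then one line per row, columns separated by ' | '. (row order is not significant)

== RESULT ==
stock.rank | max_id
3 | 9

Derivation:
After WHERE (1 rows):
stock.id | stock.rank | stock.name | stock.owner
9 | 3 | hank | carol
After GROUP BY (1 rows):
stock.rank | max_id
3 | 9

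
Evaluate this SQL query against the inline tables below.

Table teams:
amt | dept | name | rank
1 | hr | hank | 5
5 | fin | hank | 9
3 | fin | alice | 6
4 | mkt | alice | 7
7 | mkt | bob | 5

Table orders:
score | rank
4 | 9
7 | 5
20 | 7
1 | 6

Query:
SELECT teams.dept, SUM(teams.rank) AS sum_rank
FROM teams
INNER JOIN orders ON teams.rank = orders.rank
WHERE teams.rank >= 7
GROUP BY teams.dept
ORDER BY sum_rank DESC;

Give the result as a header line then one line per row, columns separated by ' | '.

After JOIN orders (5 rows):
teams.amt | teams.dept | teams.name | teams.rank | orders.score | orders.rank
1 | hr | hank | 5 | 7 | 5
5 | fin | hank | 9 | 4 | 9
3 | fin | alice | 6 | 1 | 6
4 | mkt | alice | 7 | 20 | 7
7 | mkt | bob | 5 | 7 | 5
After WHERE (2 rows):
teams.amt | teams.dept | teams.name | teams.rank | orders.score | orders.rank
5 | fin | hank | 9 | 4 | 9
4 | mkt | alice | 7 | 20 | 7
After GROUP BY (2 rows):
teams.dept | sum_rank
fin | 9
mkt | 7
After ORDER BY (2 rows):
teams.dept | sum_rank
fin | 9
mkt | 7

== RESULT ==
teams.dept | sum_rank
fin | 9
mkt | 7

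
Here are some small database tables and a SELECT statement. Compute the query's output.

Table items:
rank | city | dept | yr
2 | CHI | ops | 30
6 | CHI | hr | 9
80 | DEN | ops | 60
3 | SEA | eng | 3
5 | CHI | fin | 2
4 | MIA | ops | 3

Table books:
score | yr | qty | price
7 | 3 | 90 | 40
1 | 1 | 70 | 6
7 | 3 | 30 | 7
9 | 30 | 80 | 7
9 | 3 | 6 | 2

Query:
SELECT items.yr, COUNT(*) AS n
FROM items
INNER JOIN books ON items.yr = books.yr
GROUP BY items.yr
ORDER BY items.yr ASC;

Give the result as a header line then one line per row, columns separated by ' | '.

== RESULT ==
items.yr | n
3 | 6
30 | 1

Derivation:
After JOIN books (7 rows):
items.rank | items.city | items.dept | items.yr | books.score | books.yr | books.qty | books.price
2 | CHI | ops | 30 | 9 | 30 | 80 | 7
3 | SEA | eng | 3 | 7 | 3 | 90 | 40
3 | SEA | eng | 3 | 7 | 3 | 30 | 7
3 | SEA | eng | 3 | 9 | 3 | 6 | 2
4 | MIA | ops | 3 | 7 | 3 | 90 | 40
4 | MIA | ops | 3 | 7 | 3 | 30 | 7
4 | MIA | ops | 3 | 9 | 3 | 6 | 2
After GROUP BY (2 rows):
items.yr | n
30 | 1
3 | 6
After ORDER BY (2 rows):
items.yr | n
3 | 6
30 | 1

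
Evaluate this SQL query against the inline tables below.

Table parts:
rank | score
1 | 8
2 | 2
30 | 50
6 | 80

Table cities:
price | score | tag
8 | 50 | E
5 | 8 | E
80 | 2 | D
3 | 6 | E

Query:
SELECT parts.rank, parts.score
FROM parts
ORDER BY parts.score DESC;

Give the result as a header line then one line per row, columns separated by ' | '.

After SELECT (4 rows):
parts.rank | parts.score
1 | 8
2 | 2
30 | 50
6 | 80
After ORDER BY (4 rows):
parts.rank | parts.score
6 | 80
30 | 50
1 | 8
2 | 2

== RESULT ==
parts.rank | parts.score
6 | 80
30 | 50
1 | 8
2 | 2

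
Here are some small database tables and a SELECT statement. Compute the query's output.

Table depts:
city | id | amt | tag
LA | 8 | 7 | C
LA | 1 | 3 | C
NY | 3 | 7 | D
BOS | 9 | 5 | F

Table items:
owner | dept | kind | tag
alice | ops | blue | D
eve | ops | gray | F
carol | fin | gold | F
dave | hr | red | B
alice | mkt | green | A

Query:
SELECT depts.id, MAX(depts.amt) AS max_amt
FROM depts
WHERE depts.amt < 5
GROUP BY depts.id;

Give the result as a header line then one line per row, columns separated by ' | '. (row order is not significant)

After WHERE (1 rows):
depts.city | depts.id | depts.amt | depts.tag
LA | 1 | 3 | C
After GROUP BY (1 rows):
depts.id | max_amt
1 | 3

== RESULT ==
depts.id | max_amt
1 | 3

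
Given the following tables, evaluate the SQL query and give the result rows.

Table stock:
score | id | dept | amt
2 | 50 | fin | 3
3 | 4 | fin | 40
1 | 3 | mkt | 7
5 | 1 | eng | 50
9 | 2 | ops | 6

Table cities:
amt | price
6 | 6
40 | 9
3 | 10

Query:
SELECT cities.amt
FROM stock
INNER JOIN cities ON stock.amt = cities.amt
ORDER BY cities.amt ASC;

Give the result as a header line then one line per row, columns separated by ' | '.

== RESULT ==
cities.amt
3
6
40

Derivation:
After JOIN cities (3 rows):
stock.score | stock.id | stock.dept | stock.amt | cities.amt | cities.price
2 | 50 | fin | 3 | 3 | 10
3 | 4 | fin | 40 | 40 | 9
9 | 2 | ops | 6 | 6 | 6
After SELECT (3 rows):
cities.amt
3
40
6
After ORDER BY (3 rows):
cities.amt
3
6
40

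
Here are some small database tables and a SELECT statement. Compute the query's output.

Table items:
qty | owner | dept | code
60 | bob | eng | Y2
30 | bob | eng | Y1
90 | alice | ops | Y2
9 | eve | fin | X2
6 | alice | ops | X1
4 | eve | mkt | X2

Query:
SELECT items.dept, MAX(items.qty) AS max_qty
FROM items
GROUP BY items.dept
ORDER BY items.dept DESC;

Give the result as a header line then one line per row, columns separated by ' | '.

== RESULT ==
items.dept | max_qty
ops | 90
mkt | 4
fin | 9
eng | 60

Derivation:
After GROUP BY (4 rows):
items.dept | max_qty
eng | 60
ops | 90
fin | 9
mkt | 4
After ORDER BY (4 rows):
items.dept | max_qty
ops | 90
mkt | 4
fin | 9
eng | 60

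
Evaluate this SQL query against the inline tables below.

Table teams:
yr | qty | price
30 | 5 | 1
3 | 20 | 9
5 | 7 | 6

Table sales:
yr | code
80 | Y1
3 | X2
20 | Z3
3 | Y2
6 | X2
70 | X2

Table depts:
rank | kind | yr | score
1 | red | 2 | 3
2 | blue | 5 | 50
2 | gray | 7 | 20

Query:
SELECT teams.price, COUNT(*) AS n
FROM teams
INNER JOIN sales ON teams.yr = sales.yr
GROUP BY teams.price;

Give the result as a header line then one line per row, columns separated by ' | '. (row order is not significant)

After JOIN sales (2 rows):
teams.yr | teams.qty | teams.price | sales.yr | sales.code
3 | 20 | 9 | 3 | X2
3 | 20 | 9 | 3 | Y2
After GROUP BY (1 rows):
teams.price | n
9 | 2

== RESULT ==
teams.price | n
9 | 2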